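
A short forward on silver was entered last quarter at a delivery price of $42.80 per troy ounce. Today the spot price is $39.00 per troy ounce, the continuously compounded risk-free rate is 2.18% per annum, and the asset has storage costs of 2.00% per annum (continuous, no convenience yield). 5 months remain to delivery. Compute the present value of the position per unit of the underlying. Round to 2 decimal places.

Current fair forward for the remaining 5 months: F = S·e^((r + u)·T), (r + u) = 0.0218 + 0.0200 = 0.0418
F = 39.00 · e^(0.0418 × 5/12) = 39.00 × 1.017569 = 39.6852
Value of long forward = (F − K)·e^(−rT) = (39.6852 − 42.80) · e^(−0.0218·5/12)
= -3.1148 × 0.990958 = -3.09
Short position value = −(long value) = $3.09

$3.09 per troy ounce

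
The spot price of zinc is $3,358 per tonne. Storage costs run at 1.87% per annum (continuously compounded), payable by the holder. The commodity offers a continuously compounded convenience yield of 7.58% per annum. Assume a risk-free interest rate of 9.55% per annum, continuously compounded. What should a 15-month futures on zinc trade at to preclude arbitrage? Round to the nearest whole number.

Net carry = r + u − y = 0.0955 + 0.0187 − 0.0758 = 0.0384
F = S·e^((r+u−y)T) = 3358 · e^(0.0384 × 15/12) = 3358 · e^0.048000
= 3358 × 1.049171 = $3,523 per tonne

$3,523 per tonne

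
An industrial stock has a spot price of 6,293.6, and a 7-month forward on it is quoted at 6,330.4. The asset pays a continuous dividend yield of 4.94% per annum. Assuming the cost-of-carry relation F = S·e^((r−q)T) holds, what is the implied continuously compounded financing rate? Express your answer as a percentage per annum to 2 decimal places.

From F = S·e^((r−q)T): (r − q) = ln(F/S)/T
ln(6330.4/6293.6) = ln(1.005847) = 0.005830
(r − q) = 0.005830 / (7/12) = 0.009994
r = ln(F/S)/T + q = 0.009994 + 0.0494 = 0.059394
r = 5.94%

5.94%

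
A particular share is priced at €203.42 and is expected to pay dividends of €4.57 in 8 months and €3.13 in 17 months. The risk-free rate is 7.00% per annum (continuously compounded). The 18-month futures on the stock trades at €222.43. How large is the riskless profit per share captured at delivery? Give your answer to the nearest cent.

PV(dividends) I = 4.57·e^(−0.0700·8/12) + 3.13·e^(−0.0700·17/12) = 7.1961
Fair futures F* = (S − I)·e^(rT) = (203.42 − 7.1961)·e^0.105000 = 196.2239 × 1.110711 = 217.9480
Market €222.43 > fair 217.9480: forward overpriced → cash-and-carry (borrow at r, buy the stock and collect the dividends, short the forward).
Profit at T = |F_mkt − F*| = |222.43 − 217.9480| = €4.48 per share

€4.48 per share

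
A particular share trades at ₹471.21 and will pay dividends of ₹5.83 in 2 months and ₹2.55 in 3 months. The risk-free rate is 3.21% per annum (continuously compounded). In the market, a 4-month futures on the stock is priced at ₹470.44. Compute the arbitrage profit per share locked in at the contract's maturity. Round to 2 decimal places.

₹2.58 per share

PV(dividends) I = 5.83·e^(−0.0321·2/12) + 2.55·e^(−0.0321·3/12) = 8.3285
Fair futures F* = (S − I)·e^(rT) = (471.21 − 8.3285)·e^0.010700 = 462.8815 × 1.010757 = 467.8607
Market ₹470.44 > fair 467.8607: forward overpriced → cash-and-carry (borrow at r, buy the stock and collect the dividends, short the forward).
Profit at T = |F_mkt − F*| = |470.44 − 467.8607| = ₹2.58 per share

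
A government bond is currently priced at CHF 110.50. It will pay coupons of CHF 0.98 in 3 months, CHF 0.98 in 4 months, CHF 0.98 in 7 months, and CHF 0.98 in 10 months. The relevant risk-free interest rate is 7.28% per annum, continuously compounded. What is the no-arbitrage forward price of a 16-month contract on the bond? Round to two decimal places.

CHF 117.60

PV(coupons) I = 0.98·e^(−0.0728·3/12) + 0.98·e^(−0.0728·4/12) + 0.98·e^(−0.0728·7/12) + 0.98·e^(−0.0728·10/12)
I = 0.9623 + 0.9565 + 0.9393 + 0.9223 = 3.7804
F = (S − I)·e^(rT) = (110.50 − 3.7804) · e^(0.0728·16/12)
= 106.7196 · e^0.097067 = 106.7196 × 1.101934 = CHF 117.60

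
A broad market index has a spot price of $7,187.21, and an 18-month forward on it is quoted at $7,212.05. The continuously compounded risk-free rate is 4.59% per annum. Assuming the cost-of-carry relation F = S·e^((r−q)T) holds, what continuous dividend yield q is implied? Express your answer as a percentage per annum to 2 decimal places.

From F = S·e^((r−q)T): (r − q) = ln(F/S)/T
ln(7212.05/7187.21) = ln(1.003456) = 0.003450
(r − q) = 0.003450 / (18/12) = 0.002300
q = r − ln(F/S)/T = 0.0459 − 0.002300 = 0.043600
q = 4.36%

4.36%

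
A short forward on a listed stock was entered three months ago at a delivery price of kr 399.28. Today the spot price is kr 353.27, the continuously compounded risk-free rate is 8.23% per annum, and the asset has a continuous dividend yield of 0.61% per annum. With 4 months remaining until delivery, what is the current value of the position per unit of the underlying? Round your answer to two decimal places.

kr 35.92

Current fair forward for the remaining 4 months: F = S·e^((r − q)·T), (r − q) = 0.0823 − 0.0061 = 0.0762
F = 353.27 · e^(0.0762 × 4/12) = 353.27 × 1.025725 = 362.3579
Value of long forward = (F − K)·e^(−rT) = (362.3579 − 399.28) · e^(−0.0823·4/12)
= -36.9221 × 0.972940 = -35.92
Short position value = −(long value) = kr 35.92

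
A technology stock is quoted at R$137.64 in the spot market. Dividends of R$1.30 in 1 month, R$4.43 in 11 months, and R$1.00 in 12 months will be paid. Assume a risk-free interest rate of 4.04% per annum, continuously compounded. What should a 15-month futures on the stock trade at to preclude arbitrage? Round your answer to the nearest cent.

R$137.91

PV(dividends) I = 1.30·e^(−0.0404·1/12) + 4.43·e^(−0.0404·11/12) + 1.00·e^(−0.0404·12/12)
I = 1.2956 + 4.2689 + 0.9604 = 6.5249
F = (S − I)·e^(rT) = (137.64 − 6.5249) · e^(0.0404·15/12)
= 131.1151 · e^0.050500 = 131.1151 × 1.051797 = R$137.91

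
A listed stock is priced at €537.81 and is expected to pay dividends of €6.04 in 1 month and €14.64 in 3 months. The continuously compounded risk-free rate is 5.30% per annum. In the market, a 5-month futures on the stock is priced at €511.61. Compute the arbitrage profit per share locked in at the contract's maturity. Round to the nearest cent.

PV(dividends) I = 6.04·e^(−0.0530·1/12) + 14.64·e^(−0.0530·3/12) = 20.4607
Fair futures F* = (S − I)·e^(rT) = (537.81 − 20.4607)·e^0.022083 = 517.3493 × 1.022329 = 528.9012
Market €511.61 < fair 528.9012: forward underpriced → reverse cash-and-carry (short the stock, invest proceeds at r, pay the dividends, go long the forward).
Profit at T = |F_mkt − F*| = |511.61 − 528.9012| = €17.29 per share

€17.29 per share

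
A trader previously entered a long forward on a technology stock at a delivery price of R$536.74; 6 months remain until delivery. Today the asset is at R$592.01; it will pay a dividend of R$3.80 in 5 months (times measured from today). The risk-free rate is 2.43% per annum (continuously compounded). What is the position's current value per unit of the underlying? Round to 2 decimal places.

R$57.99

PV(remaining dividends) I = 3.80·e^(−0.0243·5/12) = 3.7617
Current forward F = (S − I)·e^(rT) = (592.01 − 3.7617)·e^(0.0243·6/12) = 588.2483 × 1.012224 = 595.4390
Value (long) = (F − K)·e^(−rT) = (595.4390 − 536.74) × 0.987924 = 57.9902
Value = R$57.99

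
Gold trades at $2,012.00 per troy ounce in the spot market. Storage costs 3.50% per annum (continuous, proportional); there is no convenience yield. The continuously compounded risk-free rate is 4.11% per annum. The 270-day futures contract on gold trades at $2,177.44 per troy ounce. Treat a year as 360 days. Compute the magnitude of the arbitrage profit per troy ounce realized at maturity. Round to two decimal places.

Fair futures: F* = S·e^(carry·T), with carry = (r + u) = 0.0411 + 0.0350 = 0.0761
F* = 2012.00 · e^(0.0761 × 270/360) = 2012.00 · e^0.05707500 = 2012.00 × 1.05873521 = $2130.1752
Market $2177.44 > fair $2130.1752: forward overpriced → cash-and-carry (buy spot, short the forward).
At maturity, profit = |F_mkt − F*| = |2177.44 − 2130.1752| = $47.26 per troy ounce

$47.26 per troy ounce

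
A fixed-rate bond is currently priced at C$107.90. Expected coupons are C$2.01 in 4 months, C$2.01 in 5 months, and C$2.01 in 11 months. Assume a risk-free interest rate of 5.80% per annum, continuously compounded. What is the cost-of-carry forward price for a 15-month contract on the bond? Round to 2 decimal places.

PV(coupons) I = 2.01·e^(−0.0580·4/12) + 2.01·e^(−0.0580·5/12) + 2.01·e^(−0.0580·11/12)
I = 1.9715 + 1.9620 + 1.9059 = 5.8394
F = (S − I)·e^(rT) = (107.90 − 5.8394) · e^(0.0580·15/12)
= 102.0606 · e^0.072500 = 102.0606 × 1.075193 = C$109.73

C$109.73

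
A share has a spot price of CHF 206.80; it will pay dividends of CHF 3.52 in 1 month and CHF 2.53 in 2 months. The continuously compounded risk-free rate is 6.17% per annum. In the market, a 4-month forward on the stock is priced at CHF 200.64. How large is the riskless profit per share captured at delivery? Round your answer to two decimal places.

CHF 4.33 per share

PV(dividends) I = 3.52·e^(−0.0617·1/12) + 2.53·e^(−0.0617·2/12) = 6.0061
Fair forward F* = (S − I)·e^(rT) = (206.80 − 6.0061)·e^0.020567 = 200.7939 × 1.020780 = 204.9664
Market CHF 200.64 < fair 204.9664: forward underpriced → reverse cash-and-carry (short the stock, invest proceeds at r, pay the dividends, go long the forward).
Profit at T = |F_mkt − F*| = |200.64 − 204.9664| = CHF 4.33 per share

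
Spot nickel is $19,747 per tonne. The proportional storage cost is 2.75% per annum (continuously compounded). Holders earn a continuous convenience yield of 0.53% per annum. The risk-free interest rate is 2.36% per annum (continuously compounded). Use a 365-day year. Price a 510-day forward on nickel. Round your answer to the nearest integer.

Net carry = r + u − y = 0.0236 + 0.0275 − 0.0053 = 0.0458
F = S·e^((r+u−y)T) = 19747 · e^(0.0458 × 510/365) = 19747 · e^0.063995
= 19747 × 1.066087 = $21,052 per tonne

$21,052 per tonne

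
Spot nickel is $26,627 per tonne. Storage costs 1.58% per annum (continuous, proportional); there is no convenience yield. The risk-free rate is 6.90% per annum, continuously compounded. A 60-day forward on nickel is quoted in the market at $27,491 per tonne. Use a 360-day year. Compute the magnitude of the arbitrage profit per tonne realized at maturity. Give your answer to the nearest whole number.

Fair forward: F* = S·e^(carry·T), with carry = (r + u) = 0.0690 + 0.0158 = 0.0848
F* = 26627 · e^(0.0848 × 60/360) = 26627 · e^0.014133 = 26627 × 1.014233 = $27005.9821
Market $27491 > fair $27005.9821: forward overpriced → cash-and-carry (buy spot, short the forward).
At maturity, profit = |F_mkt − F*| = |27491 − 27005.9821| = $485 per tonne

$485 per tonne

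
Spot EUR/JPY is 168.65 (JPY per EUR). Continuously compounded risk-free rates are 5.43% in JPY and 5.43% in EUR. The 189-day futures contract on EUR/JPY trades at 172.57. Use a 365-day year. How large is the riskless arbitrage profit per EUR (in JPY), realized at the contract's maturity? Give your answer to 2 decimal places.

Fair futures: F* = S·e^(carry·T), with carry = (r_JPY − r_EUR) = 0.0543 − 0.0543 = 0.0000
F* = 168.65 · e^(0.0000 × 189/365) = 168.65 · e^0.000000 = 168.65 × 1.000000 = 168.6500
Market 172.57 > fair 168.6500: forward overpriced → cash-and-carry (buy spot, short the forward).
At maturity, profit = |F_mkt − F*| = |172.57 − 168.6500| = 3.92 per EUR (in JPY)

3.92 per EUR (in JPY)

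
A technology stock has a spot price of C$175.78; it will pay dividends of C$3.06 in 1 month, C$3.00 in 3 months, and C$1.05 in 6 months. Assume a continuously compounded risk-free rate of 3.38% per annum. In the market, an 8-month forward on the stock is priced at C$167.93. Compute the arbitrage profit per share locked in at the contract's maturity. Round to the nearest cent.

PV(dividends) I = 3.06·e^(−0.0338·1/12) + 3.00·e^(−0.0338·3/12) + 1.05·e^(−0.0338·6/12) = 7.0586
Fair forward F* = (S − I)·e^(rT) = (175.78 − 7.0586)·e^0.022533 = 168.7214 × 1.022789 = 172.5664
Market C$167.93 < fair 172.5664: forward underpriced → reverse cash-and-carry (short the stock, invest proceeds at r, pay the dividends, go long the forward).
Profit at T = |F_mkt − F*| = |167.93 − 172.5664| = C$4.64 per share

C$4.64 per share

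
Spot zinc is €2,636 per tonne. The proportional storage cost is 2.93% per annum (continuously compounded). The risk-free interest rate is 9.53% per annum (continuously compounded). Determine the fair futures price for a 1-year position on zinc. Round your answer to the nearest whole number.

Net carry = r + u − y = 0.0953 + 0.0293 − 0.0000 = 0.1246
F = S·e^((r+u−y)T) = 2636 · e^(0.1246 × 1) = 2636 · e^0.124600
= 2636 × 1.132695 = €2,986 per tonne

€2,986 per tonne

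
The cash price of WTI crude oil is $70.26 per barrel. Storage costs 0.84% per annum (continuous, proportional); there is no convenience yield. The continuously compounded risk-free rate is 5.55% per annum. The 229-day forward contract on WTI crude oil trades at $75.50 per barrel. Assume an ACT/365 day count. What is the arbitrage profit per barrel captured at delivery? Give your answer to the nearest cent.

Fair forward: F* = S·e^(carry·T), with carry = (r + u) = 0.0555 + 0.0084 = 0.0639
F* = 70.26 · e^(0.0639 × 229/365) = 70.26 · e^0.040091 = 70.26 × 1.040905 = $73.1340
Market $75.50 > fair $73.1340: forward overpriced → cash-and-carry (buy spot, short the forward).
At maturity, profit = |F_mkt − F*| = |75.50 − 73.1340| = $2.37 per barrel

$2.37 per barrel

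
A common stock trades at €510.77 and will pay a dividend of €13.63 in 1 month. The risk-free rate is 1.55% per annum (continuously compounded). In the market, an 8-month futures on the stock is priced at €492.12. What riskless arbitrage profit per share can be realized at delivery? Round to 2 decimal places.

€10.20 per share

PV(dividends) I = 13.63·e^(−0.0155·1/12) = 13.6124
Fair futures F* = (S − I)·e^(rT) = (510.77 − 13.6124)·e^0.010333 = 497.1576 × 1.010387 = 502.3216
Market €492.12 < fair 502.3216: forward underpriced → reverse cash-and-carry (short the stock, invest proceeds at r, pay the dividends, go long the forward).
Profit at T = |F_mkt − F*| = |492.12 − 502.3216| = €10.20 per share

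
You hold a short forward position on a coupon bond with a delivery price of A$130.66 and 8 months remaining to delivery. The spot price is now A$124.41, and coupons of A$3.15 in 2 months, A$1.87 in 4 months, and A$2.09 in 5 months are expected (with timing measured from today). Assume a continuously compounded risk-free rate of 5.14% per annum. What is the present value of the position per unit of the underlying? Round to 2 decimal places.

PV(remaining coupons) I = 3.15·e^(−0.0514·2/12) + 1.87·e^(−0.0514·4/12) + 2.09·e^(−0.0514·5/12) = 7.0071
Current forward F = (S − I)·e^(rT) = (124.41 − 7.0071)·e^(0.0514·8/12) = 117.4029 × 1.034861 = 121.4957
Value (long) = (F − K)·e^(−rT) = (121.4957 − 130.66) × 0.966314 = -8.8556
Short position value = −(long value) = A$8.86

A$8.86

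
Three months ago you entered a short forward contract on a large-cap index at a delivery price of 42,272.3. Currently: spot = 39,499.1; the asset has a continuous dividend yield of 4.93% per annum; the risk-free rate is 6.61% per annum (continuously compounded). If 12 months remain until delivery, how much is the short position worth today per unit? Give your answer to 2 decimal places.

1969.43

Current fair forward for the remaining 12 months: F = S·e^((r − q)·T), (r − q) = 0.0661 − 0.0493 = 0.0168
F = 39499.1 · e^(0.0168 × 12/12) = 39499.1 × 1.01694191 = 40168.2902
Value of long forward = (F − K)·e^(−rT) = (40168.2902 − 42272.3) · e^(−0.0661·12/12)
= -2104.0098 × 0.93603726 = -1969.43
Short position value = −(long value) = 1969.43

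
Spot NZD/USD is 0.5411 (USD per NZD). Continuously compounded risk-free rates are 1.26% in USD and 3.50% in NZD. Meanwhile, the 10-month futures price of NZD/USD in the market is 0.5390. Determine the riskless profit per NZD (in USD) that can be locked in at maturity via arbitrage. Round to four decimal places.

0.0079 per NZD (in USD)

Fair futures: F* = S·e^(carry·T), with carry = (r_USD − r_NZD) = 0.0126 − 0.0350 = -0.0224
F* = 0.5411 · e^(-0.0224 × 10/12) = 0.5411 · e^-0.018667 = 0.5411 × 0.981506 = 0.5311
Market 0.5390 > fair 0.5311: forward overpriced → cash-and-carry (buy spot, short the forward).
At maturity, profit = |F_mkt − F*| = |0.5390 − 0.5311| = 0.0079 per NZD (in USD)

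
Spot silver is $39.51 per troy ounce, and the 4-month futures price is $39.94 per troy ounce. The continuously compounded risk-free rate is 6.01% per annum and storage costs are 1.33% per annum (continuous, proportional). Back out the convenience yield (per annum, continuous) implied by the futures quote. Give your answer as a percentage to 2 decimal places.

F = S·e^((r+u−y)T) ⇒ (r+u−y) = ln(F/S)/T
ln(39.94/39.51) = 0.010825; /T ⇒ 0.032475
y = r + u − ln(F/S)/T = 0.0601 + 0.0133 − 0.032475 = 0.040925
y = 4.09%

4.09%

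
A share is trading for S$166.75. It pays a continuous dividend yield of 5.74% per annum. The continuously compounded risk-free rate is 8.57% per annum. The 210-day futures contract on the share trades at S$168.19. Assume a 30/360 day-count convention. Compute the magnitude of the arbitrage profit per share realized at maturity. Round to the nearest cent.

Fair futures: F* = S·e^(carry·T), with carry = (r − q) = 0.0857 − 0.0574 = 0.0283
F* = 166.75 · e^(0.0283 × 210/360) = 166.75 · e^0.016508 = 166.75 × 1.016645 = S$169.5256
Market S$168.19 < fair S$169.5256: forward underpriced → reverse cash-and-carry (short spot, go long the forward).
At maturity, profit = |F_mkt − F*| = |168.19 − 169.5256| = S$1.34 per share

S$1.34 per share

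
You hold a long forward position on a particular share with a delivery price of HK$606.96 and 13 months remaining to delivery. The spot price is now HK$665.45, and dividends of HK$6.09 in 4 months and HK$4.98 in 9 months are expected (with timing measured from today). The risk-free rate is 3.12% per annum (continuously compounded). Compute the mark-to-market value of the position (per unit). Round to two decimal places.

PV(remaining dividends) I = 6.09·e^(−0.0312·4/12) + 4.98·e^(−0.0312·9/12) = 10.8918
Current forward F = (S − I)·e^(rT) = (665.45 − 10.8918)·e^(0.0312·13/12) = 654.5582 × 1.034378 = 677.0606
Value (long) = (F − K)·e^(−rT) = (677.0606 − 606.96) × 0.966765 = 67.7708
Value = HK$67.77

HK$67.77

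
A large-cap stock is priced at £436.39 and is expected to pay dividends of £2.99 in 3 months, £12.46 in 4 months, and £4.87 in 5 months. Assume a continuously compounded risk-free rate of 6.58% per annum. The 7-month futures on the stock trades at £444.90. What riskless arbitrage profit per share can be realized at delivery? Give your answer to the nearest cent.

PV(dividends) I = 2.99·e^(−0.0658·3/12) + 12.46·e^(−0.0658·4/12) + 4.87·e^(−0.0658·5/12) = 19.8692
Fair futures F* = (S − I)·e^(rT) = (436.39 − 19.8692)·e^0.038383 = 416.5208 × 1.039129 = 432.8188
Market £444.90 > fair 432.8188: forward overpriced → cash-and-carry (borrow at r, buy the stock and collect the dividends, short the forward).
Profit at T = |F_mkt − F*| = |444.90 − 432.8188| = £12.08 per share

£12.08 per share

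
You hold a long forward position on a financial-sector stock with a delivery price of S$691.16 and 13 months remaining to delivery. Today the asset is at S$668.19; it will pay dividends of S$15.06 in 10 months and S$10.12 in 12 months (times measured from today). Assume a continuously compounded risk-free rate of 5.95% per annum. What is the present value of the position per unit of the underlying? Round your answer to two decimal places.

PV(remaining dividends) I = 15.06·e^(−0.0595·10/12) + 10.12·e^(−0.0595·12/12) = 23.8669
Current forward F = (S − I)·e^(rT) = (668.19 − 23.8669)·e^(0.0595·13/12) = 644.3231 × 1.066581 = 687.2228
Value (long) = (F − K)·e^(−rT) = (687.2228 − 691.16) × 0.937575 = -3.6914
Value = -S$3.69

-S$3.69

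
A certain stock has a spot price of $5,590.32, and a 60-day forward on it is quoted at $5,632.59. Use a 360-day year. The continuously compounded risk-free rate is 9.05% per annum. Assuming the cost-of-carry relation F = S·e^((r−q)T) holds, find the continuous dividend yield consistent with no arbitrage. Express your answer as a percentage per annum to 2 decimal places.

4.53%

From F = S·e^((r−q)T): (r − q) = ln(F/S)/T
ln(5632.59/5590.32) = ln(1.007561) = 0.007533
(r − q) = 0.007533 / (60/360) = 0.045198
q = r − ln(F/S)/T = 0.0905 − 0.045198 = 0.045302
q = 4.53%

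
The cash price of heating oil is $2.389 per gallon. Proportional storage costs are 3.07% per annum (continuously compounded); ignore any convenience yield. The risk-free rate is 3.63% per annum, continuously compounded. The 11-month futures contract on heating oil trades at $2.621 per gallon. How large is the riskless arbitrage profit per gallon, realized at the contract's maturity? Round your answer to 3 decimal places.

Fair futures: F* = S·e^(carry·T), with carry = (r + u) = 0.0363 + 0.0307 = 0.0670
F* = 2.389 · e^(0.0670 × 11/12) = 2.389 · e^0.061417 = 2.389 × 1.063342 = $2.5403
Market $2.621 > fair $2.5403: forward overpriced → cash-and-carry (buy spot, short the forward).
At maturity, profit = |F_mkt − F*| = |2.621 − 2.5403| = $0.081 per gallon

$0.081 per gallon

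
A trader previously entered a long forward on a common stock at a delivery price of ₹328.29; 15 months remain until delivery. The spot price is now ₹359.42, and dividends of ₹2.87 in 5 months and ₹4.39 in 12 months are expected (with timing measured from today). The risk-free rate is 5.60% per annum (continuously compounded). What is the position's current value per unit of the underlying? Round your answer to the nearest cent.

₹46.37

PV(remaining dividends) I = 2.87·e^(−0.0560·5/12) + 4.39·e^(−0.0560·12/12) = 6.9547
Current forward F = (S − I)·e^(rT) = (359.42 − 6.9547)·e^(0.0560·15/12) = 352.4653 × 1.072508 = 378.0219
Value (long) = (F − K)·e^(−rT) = (378.0219 − 328.29) × 0.932394 = 46.3697
Value = ₹46.37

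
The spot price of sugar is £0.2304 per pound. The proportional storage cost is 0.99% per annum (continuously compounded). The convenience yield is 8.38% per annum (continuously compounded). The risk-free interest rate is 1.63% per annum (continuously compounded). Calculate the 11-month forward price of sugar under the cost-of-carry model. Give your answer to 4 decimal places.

Net carry = r + u − y = 0.0163 + 0.0099 − 0.0838 = -0.0576
F = S·e^((r+u−y)T) = 0.2304 · e^(-0.0576 × 11/12) = 0.2304 · e^-0.052800
= 0.2304 × 0.948570 = £0.2186 per pound

£0.2186 per pound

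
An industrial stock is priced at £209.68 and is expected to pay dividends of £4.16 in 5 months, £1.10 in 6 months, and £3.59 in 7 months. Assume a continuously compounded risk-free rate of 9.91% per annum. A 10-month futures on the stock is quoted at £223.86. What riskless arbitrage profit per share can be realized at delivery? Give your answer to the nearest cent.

£5.28 per share

PV(dividends) I = 4.16·e^(−0.0991·5/12) + 1.10·e^(−0.0991·6/12) + 3.59·e^(−0.0991·7/12) = 8.4269
Fair futures F* = (S − I)·e^(rT) = (209.68 − 8.4269)·e^0.082583 = 201.2531 × 1.086089 = 218.5788
Market £223.86 > fair 218.5788: forward overpriced → cash-and-carry (borrow at r, buy the stock and collect the dividends, short the forward).
Profit at T = |F_mkt − F*| = |223.86 − 218.5788| = £5.28 per share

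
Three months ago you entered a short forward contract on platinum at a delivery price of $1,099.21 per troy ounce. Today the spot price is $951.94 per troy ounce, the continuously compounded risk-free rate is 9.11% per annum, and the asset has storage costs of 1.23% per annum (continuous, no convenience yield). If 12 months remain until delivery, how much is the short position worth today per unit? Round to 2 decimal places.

$39.78 per troy ounce

Current fair forward for the remaining 12 months: F = S·e^((r + u)·T), (r + u) = 0.0911 + 0.0123 = 0.1034
F = 951.94 · e^(0.1034 × 12/12) = 951.94 × 1.108935 = 1055.6396
Value of long forward = (F − K)·e^(−rT) = (1055.6396 − 1099.21) · e^(−0.0911·12/12)
= -43.5704 × 0.912926 = -39.78
Short position value = −(long value) = $39.78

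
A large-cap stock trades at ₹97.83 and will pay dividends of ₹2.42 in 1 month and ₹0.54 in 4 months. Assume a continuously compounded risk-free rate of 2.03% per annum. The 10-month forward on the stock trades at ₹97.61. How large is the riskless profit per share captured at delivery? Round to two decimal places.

PV(dividends) I = 2.42·e^(−0.0203·1/12) + 0.54·e^(−0.0203·4/12) = 2.9523
Fair forward F* = (S − I)·e^(rT) = (97.83 − 2.9523)·e^0.016917 = 94.8777 × 1.017061 = 96.4964
Market ₹97.61 > fair 96.4964: forward overpriced → cash-and-carry (borrow at r, buy the stock and collect the dividends, short the forward).
Profit at T = |F_mkt − F*| = |97.61 − 96.4964| = ₹1.11 per share

₹1.11 per share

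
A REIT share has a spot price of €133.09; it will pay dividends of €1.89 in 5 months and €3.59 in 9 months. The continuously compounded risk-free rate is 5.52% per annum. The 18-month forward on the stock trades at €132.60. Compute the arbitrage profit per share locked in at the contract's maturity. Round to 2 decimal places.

PV(dividends) I = 1.89·e^(−0.0552·5/12) + 3.59·e^(−0.0552·9/12) = 5.2914
Fair forward F* = (S − I)·e^(rT) = (133.09 − 5.2914)·e^0.082800 = 127.7986 × 1.086325 = 138.8308
Market €132.60 < fair 138.8308: forward underpriced → reverse cash-and-carry (short the stock, invest proceeds at r, pay the dividends, go long the forward).
Profit at T = |F_mkt − F*| = |132.60 − 138.8308| = €6.23 per share

€6.23 per share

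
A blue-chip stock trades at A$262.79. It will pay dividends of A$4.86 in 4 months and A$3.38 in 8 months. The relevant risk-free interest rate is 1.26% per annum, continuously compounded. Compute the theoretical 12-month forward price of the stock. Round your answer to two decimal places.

PV(dividends) I = 4.86·e^(−0.0126·4/12) + 3.38·e^(−0.0126·8/12)
I = 4.8396 + 3.3517 = 8.1913
F = (S − I)·e^(rT) = (262.79 − 8.1913) · e^(0.0126·12/12)
= 254.5987 · e^0.012600 = 254.5987 × 1.012680 = A$257.83

A$257.83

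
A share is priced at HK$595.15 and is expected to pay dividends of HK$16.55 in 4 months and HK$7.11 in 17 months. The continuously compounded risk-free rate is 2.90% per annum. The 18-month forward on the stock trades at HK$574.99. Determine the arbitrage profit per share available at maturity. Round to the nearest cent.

PV(dividends) I = 16.55·e^(−0.0290·4/12) + 7.11·e^(−0.0290·17/12) = 23.2146
Fair forward F* = (S − I)·e^(rT) = (595.15 − 23.2146)·e^0.043500 = 571.9354 × 1.044460 = 597.3636
Market HK$574.99 < fair 597.3636: forward underpriced → reverse cash-and-carry (short the stock, invest proceeds at r, pay the dividends, go long the forward).
Profit at T = |F_mkt − F*| = |574.99 − 597.3636| = HK$22.37 per share

HK$22.37 per share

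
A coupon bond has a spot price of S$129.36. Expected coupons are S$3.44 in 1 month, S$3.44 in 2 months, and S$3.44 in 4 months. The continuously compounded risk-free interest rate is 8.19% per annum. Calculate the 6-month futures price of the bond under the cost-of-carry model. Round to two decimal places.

S$124.19

PV(coupons) I = 3.44·e^(−0.0819·1/12) + 3.44·e^(−0.0819·2/12) + 3.44·e^(−0.0819·4/12)
I = 3.4166 + 3.3934 + 3.3474 = 10.1574
F = (S − I)·e^(rT) = (129.36 − 10.1574) · e^(0.0819·6/12)
= 119.2026 · e^0.040950 = 119.2026 × 1.041800 = S$124.19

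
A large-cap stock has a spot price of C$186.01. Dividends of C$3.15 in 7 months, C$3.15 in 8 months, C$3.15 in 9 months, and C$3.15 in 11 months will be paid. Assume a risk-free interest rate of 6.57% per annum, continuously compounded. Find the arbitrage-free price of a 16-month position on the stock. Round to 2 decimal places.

C$189.93

PV(dividends) I = 3.15·e^(−0.0657·7/12) + 3.15·e^(−0.0657·8/12) + 3.15·e^(−0.0657·9/12) + 3.15·e^(−0.0657·11/12)
I = 3.0316 + 3.0150 + 2.9985 + 2.9659 = 12.0110
F = (S − I)·e^(rT) = (186.01 − 12.0110) · e^(0.0657·16/12)
= 173.9990 · e^0.087600 = 173.9990 × 1.091551 = C$189.93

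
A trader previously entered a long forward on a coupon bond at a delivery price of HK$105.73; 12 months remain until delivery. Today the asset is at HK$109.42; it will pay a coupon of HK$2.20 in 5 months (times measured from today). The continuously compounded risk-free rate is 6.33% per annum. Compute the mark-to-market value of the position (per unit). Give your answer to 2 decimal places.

PV(remaining coupons) I = 2.20·e^(−0.0633·5/12) = 2.1427
Current forward F = (S − I)·e^(rT) = (109.42 − 2.1427)·e^(0.0633·12/12) = 107.2773 × 1.065346 = 114.2874
Value (long) = (F − K)·e^(−rT) = (114.2874 − 105.73) × 0.938662 = 8.0325
Value = HK$8.03

HK$8.03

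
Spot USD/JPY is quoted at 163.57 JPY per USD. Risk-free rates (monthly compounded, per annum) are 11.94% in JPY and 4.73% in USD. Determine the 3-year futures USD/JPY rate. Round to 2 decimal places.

202.77

By covered interest parity, F = S · (1+r_JPY/12)^(12T) / (1+r_USD/12)^(12T)
= 163.57 × 1.428221 / 1.152140 = 163.57 × 1.239625
F = 202.77 JPY per USD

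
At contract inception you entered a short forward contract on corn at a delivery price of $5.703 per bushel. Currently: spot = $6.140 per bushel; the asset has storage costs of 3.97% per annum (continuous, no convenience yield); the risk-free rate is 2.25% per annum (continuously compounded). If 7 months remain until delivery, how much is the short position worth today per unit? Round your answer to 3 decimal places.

-$0.655 per bushel

Current fair forward for the remaining 7 months: F = S·e^((r + u)·T), (r + u) = 0.0225 + 0.0397 = 0.0622
F = 6.140 · e^(0.0622 × 7/12) = 6.140 × 1.036950 = 6.3669
Value of long forward = (F − K)·e^(−rT) = (6.3669 − 5.703) · e^(−0.0225·7/12)
= 0.6639 × 0.986961 = 0.655
Short position value = −(long value) = -$0.655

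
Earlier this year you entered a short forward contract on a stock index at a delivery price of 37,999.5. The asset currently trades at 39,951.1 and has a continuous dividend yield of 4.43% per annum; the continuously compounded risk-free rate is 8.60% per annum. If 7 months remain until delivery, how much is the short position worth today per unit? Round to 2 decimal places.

Current fair forward for the remaining 7 months: F = S·e^((r − q)·T), (r − q) = 0.0860 − 0.0443 = 0.0417
F = 39951.1 · e^(0.0417 × 7/12) = 39951.1 × 1.02462327 = 40934.8267
Value of long forward = (F − K)·e^(−rT) = (40934.8267 − 37999.5) · e^(−0.0860·7/12)
= 2935.3267 × 0.95107090 = 2791.70
Short position value = −(long value) = -2791.70

-2791.70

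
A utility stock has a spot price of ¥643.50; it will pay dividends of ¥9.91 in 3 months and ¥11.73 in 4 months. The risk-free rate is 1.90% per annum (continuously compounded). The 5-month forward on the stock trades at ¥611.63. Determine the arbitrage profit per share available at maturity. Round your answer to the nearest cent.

¥15.29 per share

PV(dividends) I = 9.91·e^(−0.0190·3/12) + 11.73·e^(−0.0190·4/12) = 21.5190
Fair forward F* = (S − I)·e^(rT) = (643.50 − 21.5190)·e^0.007917 = 621.9810 × 1.007948 = 626.9245
Market ¥611.63 < fair 626.9245: forward underpriced → reverse cash-and-carry (short the stock, invest proceeds at r, pay the dividends, go long the forward).
Profit at T = |F_mkt − F*| = |611.63 − 626.9245| = ¥15.29 per share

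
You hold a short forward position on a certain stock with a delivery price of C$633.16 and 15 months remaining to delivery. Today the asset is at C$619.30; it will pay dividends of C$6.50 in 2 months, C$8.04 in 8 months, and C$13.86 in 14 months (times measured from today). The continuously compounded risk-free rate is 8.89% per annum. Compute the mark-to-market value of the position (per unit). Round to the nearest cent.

-C$26.26

PV(remaining dividends) I = 6.50·e^(−0.0889·2/12) + 8.04·e^(−0.0889·8/12) + 13.86·e^(−0.0889·14/12) = 26.4763
Current forward F = (S − I)·e^(rT) = (619.30 − 26.4763)·e^(0.0889·15/12) = 592.8237 × 1.117535 = 662.5012
Value (long) = (F − K)·e^(−rT) = (662.5012 − 633.16) × 0.894827 = 26.2553
Short position value = −(long value) = -C$26.26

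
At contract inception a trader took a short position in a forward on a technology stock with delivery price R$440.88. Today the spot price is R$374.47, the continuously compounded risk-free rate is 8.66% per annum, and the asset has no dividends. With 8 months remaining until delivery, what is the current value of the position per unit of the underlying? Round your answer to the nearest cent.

R$41.68

Current fair forward for the remaining 8 months: F = S·e^(r·T), r = 0.0866
F = 374.47 · e^(0.0866 × 8/12) = 374.47 × 1.059432 = 396.7255
Value of long forward = (F − K)·e^(−rT) = (396.7255 − 440.88) · e^(−0.0866·8/12)
= -44.1545 × 0.943902 = -41.68
Short position value = −(long value) = R$41.68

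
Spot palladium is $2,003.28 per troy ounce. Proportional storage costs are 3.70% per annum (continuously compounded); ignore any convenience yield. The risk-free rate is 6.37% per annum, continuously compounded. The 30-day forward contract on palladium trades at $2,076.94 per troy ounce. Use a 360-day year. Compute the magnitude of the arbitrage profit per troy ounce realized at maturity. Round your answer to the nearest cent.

$56.78 per troy ounce

Fair forward: F* = S·e^(carry·T), with carry = (r + u) = 0.0637 + 0.0370 = 0.1007
F* = 2003.28 · e^(0.1007 × 30/360) = 2003.28 · e^0.00839167 = 2003.28 × 1.00842698 = $2020.1616
Market $2076.94 > fair $2020.1616: forward overpriced → cash-and-carry (buy spot, short the forward).
At maturity, profit = |F_mkt − F*| = |2076.94 − 2020.1616| = $56.78 per troy ounce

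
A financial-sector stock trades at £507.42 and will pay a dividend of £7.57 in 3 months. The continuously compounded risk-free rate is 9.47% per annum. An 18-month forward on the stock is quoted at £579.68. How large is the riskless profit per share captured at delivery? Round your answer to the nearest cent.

£3.33 per share

PV(dividends) I = 7.57·e^(−0.0947·3/12) = 7.3929
Fair forward F* = (S − I)·e^(rT) = (507.42 − 7.3929)·e^0.142050 = 500.0271 × 1.152634 = 576.3482
Market £579.68 > fair 576.3482: forward overpriced → cash-and-carry (borrow at r, buy the stock and collect the dividends, short the forward).
Profit at T = |F_mkt − F*| = |579.68 − 576.3482| = £3.33 per share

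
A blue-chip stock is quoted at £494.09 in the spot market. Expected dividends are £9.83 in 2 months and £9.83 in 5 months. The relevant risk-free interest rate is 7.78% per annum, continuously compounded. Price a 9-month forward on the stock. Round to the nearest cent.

£503.40

PV(dividends) I = 9.83·e^(−0.0778·2/12) + 9.83·e^(−0.0778·5/12)
I = 9.7034 + 9.5165 = 19.2199
F = (S − I)·e^(rT) = (494.09 − 19.2199) · e^(0.0778·9/12)
= 474.8701 · e^0.058350 = 474.8701 × 1.060086 = £503.40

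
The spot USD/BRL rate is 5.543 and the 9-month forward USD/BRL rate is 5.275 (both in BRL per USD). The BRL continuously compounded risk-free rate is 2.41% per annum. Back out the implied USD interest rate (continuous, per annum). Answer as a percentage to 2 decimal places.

F = S·e^((r_BRL − r_USD)T) ⇒ r_USD = r_BRL − ln(F/S)/T
ln(5.275/5.543) = -0.049557; /(9/12) = -0.066076
r_USD = 0.0241 + 0.066076 = 0.090176
r_USD = 9.02%

9.02%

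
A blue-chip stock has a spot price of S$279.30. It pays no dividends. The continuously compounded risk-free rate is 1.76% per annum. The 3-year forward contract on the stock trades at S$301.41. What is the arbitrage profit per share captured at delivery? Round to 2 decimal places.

Fair forward: F* = S·e^(carry·T), with carry = r = 0.0176
F* = 279.30 · e^(0.0176 × 3) = 279.30 · e^0.052800 = 279.30 × 1.054219 = S$294.4434
Market S$301.41 > fair S$294.4434: forward overpriced → cash-and-carry (buy spot, short the forward).
At maturity, profit = |F_mkt − F*| = |301.41 − 294.4434| = S$6.97 per share

S$6.97 per share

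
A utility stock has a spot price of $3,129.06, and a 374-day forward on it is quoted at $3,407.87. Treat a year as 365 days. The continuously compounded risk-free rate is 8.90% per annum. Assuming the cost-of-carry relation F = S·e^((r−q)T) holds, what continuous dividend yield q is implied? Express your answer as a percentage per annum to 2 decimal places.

From F = S·e^((r−q)T): (r − q) = ln(F/S)/T
ln(3407.87/3129.06) = ln(1.089103) = 0.085354
(r − q) = 0.085354 / (374/365) = 0.083300
q = r − ln(F/S)/T = 0.0890 − 0.083300 = 0.005700
q = 0.57%

0.57%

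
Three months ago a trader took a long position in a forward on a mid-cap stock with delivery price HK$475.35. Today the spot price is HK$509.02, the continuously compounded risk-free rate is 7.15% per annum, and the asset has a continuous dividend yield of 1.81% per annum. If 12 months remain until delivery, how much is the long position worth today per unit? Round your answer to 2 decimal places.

HK$57.34

Current fair forward for the remaining 12 months: F = S·e^((r − q)·T), (r − q) = 0.0715 − 0.0181 = 0.0534
F = 509.02 · e^(0.0534 × 12/12) = 509.02 × 1.054852 = 536.9408
Value of long forward = (F − K)·e^(−rT) = (536.9408 − 475.35) · e^(−0.0715·12/12)
= 61.5908 × 0.930996 = 57.34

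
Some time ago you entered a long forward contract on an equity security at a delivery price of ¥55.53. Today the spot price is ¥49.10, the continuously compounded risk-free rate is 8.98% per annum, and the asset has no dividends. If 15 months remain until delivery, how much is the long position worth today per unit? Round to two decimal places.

Current fair forward for the remaining 15 months: F = S·e^(r·T), r = 0.0898
F = 49.10 · e^(0.0898 × 15/12) = 49.10 × 1.118793 = 54.9327
Value of long forward = (F − K)·e^(−rT) = (54.9327 − 55.53) · e^(−0.0898·15/12)
= -0.5973 × 0.893821 = -0.53

-¥0.53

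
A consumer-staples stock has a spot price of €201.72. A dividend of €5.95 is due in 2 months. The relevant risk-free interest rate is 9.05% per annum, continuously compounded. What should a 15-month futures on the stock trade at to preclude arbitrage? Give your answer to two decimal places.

€219.32

PV(dividends) I = 5.95·e^(−0.0905·2/12)
I = 5.8609
F = (S − I)·e^(rT) = (201.72 − 5.8609) · e^(0.0905·15/12)
= 195.8591 · e^0.113125 = 195.8591 × 1.119772 = €219.32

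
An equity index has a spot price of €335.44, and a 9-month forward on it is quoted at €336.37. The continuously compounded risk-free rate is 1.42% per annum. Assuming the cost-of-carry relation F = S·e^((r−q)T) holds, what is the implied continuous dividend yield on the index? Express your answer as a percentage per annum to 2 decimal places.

1.05%

From F = S·e^((r−q)T): (r − q) = ln(F/S)/T
ln(336.37/335.44) = ln(1.002772) = 0.002768
(r − q) = 0.002768 / (9/12) = 0.003691
q = r − ln(F/S)/T = 0.0142 − 0.003691 = 0.010509
q = 1.05%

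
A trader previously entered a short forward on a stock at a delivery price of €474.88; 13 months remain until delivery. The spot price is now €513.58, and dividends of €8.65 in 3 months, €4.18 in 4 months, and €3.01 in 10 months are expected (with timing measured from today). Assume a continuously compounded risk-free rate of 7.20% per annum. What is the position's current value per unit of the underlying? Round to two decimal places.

PV(remaining dividends) I = 8.65·e^(−0.0720·3/12) + 4.18·e^(−0.0720·4/12) + 3.01·e^(−0.0720·10/12) = 15.4113
Current forward F = (S − I)·e^(rT) = (513.58 − 15.4113)·e^(0.0720·13/12) = 498.1687 × 1.081123 = 538.5816
Value (long) = (F − K)·e^(−rT) = (538.5816 − 474.88) × 0.924964 = 58.9217
Short position value = −(long value) = -€58.92

-€58.92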